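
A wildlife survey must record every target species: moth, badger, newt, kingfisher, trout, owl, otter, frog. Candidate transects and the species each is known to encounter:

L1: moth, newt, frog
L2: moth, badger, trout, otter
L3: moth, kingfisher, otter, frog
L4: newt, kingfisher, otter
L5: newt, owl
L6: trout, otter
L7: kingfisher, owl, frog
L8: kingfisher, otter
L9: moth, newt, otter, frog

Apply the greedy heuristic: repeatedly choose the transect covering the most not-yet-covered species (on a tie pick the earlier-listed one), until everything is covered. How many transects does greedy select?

Pick 1: L2 covers 4 new species (moth, badger, trout, otter).
Pick 2: L7 covers 3 new species (kingfisher, owl, frog).
Pick 3: L1 covers 1 new species (newt).
Greedy uses 3 transects.

3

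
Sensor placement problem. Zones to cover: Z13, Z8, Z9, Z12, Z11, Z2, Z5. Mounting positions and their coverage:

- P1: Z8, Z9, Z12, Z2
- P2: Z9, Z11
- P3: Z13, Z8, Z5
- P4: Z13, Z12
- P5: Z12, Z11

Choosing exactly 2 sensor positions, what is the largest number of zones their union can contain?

6

Choosing P1, P3 covers {Z13, Z8, Z9, Z12, Z2, Z5} — 6 zones.
No choice of 2 sensor positions does better; here Z11 is left uncovered.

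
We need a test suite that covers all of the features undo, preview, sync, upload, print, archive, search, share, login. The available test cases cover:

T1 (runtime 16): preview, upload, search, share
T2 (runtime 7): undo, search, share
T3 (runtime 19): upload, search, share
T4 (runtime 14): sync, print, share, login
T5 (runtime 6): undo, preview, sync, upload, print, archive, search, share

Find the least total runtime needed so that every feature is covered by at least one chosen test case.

20

T4, T5 cover every feature at runtime 14 + 6 = 20.
Any cover uses at least 2 test cases; among all covering selections none totals below 20.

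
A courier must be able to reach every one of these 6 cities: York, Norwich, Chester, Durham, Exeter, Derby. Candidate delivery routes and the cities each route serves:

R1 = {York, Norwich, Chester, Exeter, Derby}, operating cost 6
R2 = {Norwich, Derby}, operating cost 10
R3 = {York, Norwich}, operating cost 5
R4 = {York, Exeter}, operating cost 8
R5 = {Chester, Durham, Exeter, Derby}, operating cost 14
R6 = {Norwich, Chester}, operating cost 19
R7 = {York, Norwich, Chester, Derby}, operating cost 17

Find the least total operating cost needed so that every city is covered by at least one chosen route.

R3, R5 cover every city at operating cost 5 + 14 = 19.
Any cover uses at least 2 routes; among all covering selections none totals below 19.
Greedy by coverage-per-operating cost would pick R1, R5 for 20 — worse than the optimum 19.

19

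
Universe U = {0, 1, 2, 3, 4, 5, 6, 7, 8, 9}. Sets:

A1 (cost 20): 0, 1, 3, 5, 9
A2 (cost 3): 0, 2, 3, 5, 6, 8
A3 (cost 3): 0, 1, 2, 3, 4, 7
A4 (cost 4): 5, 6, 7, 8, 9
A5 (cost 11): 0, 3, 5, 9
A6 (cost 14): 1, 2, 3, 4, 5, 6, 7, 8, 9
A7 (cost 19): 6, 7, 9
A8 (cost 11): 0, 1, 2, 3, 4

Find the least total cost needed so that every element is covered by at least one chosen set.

A3, A4 cover every element at cost 3 + 4 = 7.
Any cover uses at least 2 sets; among all covering selections none totals below 7.
Greedy by coverage-per-cost would pick A2, A3, A4 for 10 — worse than the optimum 7.

7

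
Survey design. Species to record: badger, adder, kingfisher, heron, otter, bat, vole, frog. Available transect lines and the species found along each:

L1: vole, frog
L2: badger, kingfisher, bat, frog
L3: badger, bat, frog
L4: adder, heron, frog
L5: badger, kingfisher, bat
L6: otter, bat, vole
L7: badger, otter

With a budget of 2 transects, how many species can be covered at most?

Choosing L2, L4 covers {badger, adder, kingfisher, heron, bat, frog} — 6 species.
No choice of 2 transects does better; here otter, vole are left uncovered.

6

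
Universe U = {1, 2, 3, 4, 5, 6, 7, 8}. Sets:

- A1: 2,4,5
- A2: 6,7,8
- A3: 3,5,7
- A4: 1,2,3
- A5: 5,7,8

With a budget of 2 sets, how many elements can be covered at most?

6

Choosing A1, A2 covers {2, 4, 5, 6, 7, 8} — 6 elements.
No choice of 2 sets does better; here 1, 3 are left uncovered.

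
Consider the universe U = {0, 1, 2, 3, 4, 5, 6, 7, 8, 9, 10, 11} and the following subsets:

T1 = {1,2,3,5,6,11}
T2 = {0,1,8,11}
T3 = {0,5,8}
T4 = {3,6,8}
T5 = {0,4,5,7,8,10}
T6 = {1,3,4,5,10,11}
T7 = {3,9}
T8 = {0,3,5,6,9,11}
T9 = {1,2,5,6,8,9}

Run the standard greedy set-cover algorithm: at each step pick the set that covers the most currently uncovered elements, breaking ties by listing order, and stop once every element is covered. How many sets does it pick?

Pick 1: T1 covers 6 new elements (1, 2, 3, 5, 6, 11).
Pick 2: T5 covers 5 new elements (0, 4, 7, 8, 10).
Pick 3: T7 covers 1 new elements (9).
Greedy uses 3 sets.

3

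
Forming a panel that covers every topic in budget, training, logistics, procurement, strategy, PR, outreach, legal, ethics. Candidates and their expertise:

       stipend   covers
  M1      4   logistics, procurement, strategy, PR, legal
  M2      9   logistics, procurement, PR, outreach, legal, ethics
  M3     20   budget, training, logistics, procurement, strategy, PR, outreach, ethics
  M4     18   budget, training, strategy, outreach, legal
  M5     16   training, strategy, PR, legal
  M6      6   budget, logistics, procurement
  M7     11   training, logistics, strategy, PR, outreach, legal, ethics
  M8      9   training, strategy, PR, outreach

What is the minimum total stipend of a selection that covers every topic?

M6, M7 cover every topic at stipend 6 + 11 = 17.
Any cover uses at least 2 members; among all covering selections none totals below 17.
Greedy by coverage-per-stipend would pick M1, M7, M6 for 21 — worse than the optimum 17.

17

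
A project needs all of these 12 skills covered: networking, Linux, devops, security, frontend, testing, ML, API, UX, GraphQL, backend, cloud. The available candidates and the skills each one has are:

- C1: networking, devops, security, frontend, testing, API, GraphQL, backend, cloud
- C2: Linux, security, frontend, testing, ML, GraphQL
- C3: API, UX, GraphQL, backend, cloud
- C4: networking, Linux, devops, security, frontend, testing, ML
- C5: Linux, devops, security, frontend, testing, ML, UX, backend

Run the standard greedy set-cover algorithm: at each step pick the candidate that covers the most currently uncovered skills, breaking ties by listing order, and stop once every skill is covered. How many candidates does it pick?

2

Pick 1: C1 covers 9 new skills (networking, devops, security, frontend, testing, API, GraphQL, backend, cloud).
Pick 2: C5 covers 3 new skills (Linux, ML, UX).
Greedy uses 2 candidates.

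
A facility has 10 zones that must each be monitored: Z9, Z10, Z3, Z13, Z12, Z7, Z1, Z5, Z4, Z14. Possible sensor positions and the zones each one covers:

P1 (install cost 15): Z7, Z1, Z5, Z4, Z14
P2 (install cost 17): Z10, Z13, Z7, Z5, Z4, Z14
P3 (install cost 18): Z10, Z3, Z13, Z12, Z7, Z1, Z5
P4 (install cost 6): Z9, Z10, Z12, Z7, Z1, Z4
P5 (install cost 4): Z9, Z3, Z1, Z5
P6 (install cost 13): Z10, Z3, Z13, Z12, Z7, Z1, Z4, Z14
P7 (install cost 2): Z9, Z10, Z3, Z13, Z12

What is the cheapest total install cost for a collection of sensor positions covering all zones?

17

P1, P7 cover every zone at install cost 15 + 2 = 17.
Any cover uses at least 2 sensor positions; among all covering selections none totals below 17.
Greedy by coverage-per-install cost would pick P7, P4, P5, P6 for 25 — worse than the optimum 17.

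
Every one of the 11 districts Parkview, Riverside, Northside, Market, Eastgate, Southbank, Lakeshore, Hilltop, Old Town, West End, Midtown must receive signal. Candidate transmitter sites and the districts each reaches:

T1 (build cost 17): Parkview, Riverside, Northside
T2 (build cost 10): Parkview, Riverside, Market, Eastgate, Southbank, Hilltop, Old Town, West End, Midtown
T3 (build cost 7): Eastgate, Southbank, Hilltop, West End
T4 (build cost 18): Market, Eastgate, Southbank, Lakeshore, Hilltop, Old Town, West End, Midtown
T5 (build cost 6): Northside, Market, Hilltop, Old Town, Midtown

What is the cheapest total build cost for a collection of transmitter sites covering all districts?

34

T2, T4, T5 cover every district at build cost 10 + 18 + 6 = 34.
Any cover uses at least 2 transmitter sites; among all covering selections none totals below 34.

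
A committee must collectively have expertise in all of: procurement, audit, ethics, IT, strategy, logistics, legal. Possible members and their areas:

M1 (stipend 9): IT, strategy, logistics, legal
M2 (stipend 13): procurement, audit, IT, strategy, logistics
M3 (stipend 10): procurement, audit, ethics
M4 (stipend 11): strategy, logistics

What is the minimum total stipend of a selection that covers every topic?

19

M1, M3 cover every topic at stipend 9 + 10 = 19.
Any cover uses at least 2 members; among all covering selections none totals below 19.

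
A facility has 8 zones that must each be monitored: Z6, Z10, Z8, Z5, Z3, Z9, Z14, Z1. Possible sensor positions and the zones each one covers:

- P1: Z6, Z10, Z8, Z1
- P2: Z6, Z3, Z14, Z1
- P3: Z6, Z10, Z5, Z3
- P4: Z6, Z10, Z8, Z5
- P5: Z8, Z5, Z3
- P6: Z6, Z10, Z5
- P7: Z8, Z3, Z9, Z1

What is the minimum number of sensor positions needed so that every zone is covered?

P2, P3, P7 together cover {Z6, Z10, Z8, Z5, Z3, Z9, Z14, Z1} — every zone.
No 2 of the 7 sensor positions cover everything (all 21 pairs fall short), so 3 is minimum.
Greedy (largest uncovered first) would take P1, P2, P3, P7 — 4 sensor positions — but 3 suffice.

3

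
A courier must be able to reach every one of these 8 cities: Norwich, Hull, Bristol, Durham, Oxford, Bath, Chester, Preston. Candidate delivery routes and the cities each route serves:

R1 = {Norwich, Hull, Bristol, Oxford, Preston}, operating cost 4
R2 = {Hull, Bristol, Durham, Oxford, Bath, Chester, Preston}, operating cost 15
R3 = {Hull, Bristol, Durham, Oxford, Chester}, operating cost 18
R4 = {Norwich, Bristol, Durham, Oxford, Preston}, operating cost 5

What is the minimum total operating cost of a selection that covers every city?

19

R1, R2 cover every city at operating cost 4 + 15 = 19.
Any cover uses at least 2 routes; among all covering selections none totals below 19.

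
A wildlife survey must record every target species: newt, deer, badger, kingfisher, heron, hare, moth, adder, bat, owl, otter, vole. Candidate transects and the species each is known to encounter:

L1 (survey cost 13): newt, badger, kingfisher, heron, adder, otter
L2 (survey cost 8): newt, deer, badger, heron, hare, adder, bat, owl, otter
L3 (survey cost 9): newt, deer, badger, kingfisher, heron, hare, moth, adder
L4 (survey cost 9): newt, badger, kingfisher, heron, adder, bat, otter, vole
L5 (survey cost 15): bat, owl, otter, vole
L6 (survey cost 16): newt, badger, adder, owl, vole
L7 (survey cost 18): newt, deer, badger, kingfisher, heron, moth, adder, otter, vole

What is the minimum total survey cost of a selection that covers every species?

24

L3, L5 cover every species at survey cost 9 + 15 = 24.
Any cover uses at least 2 transects; among all covering selections none totals below 24.
Greedy by coverage-per-survey cost would pick L2, L3, L4 for 26 — worse than the optimum 24.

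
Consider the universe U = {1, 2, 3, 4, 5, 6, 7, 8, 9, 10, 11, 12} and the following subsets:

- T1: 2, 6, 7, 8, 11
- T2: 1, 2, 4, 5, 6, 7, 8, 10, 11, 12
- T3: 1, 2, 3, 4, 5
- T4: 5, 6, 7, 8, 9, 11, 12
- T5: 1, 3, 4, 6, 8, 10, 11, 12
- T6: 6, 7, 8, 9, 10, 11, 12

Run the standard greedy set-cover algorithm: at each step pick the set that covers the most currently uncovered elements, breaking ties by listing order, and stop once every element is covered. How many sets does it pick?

Pick 1: T2 covers 10 new elements (1, 2, 4, 5, 6, 7, 8, 10, 11, 12).
Pick 2: T3 covers 1 new elements (3).
Pick 3: T4 covers 1 new elements (9).
Greedy uses 3 sets. (The true minimum is 2.)

3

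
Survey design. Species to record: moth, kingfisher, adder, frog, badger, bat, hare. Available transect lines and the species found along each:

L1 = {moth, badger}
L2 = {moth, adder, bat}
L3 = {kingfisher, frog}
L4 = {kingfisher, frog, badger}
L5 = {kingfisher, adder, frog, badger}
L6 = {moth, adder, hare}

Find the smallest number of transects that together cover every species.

3

L2, L4, L6 together cover {moth, kingfisher, adder, frog, badger, bat, hare} — every species.
No 2 of the 6 transects cover everything (all 15 pairs fall short), so 3 is minimum.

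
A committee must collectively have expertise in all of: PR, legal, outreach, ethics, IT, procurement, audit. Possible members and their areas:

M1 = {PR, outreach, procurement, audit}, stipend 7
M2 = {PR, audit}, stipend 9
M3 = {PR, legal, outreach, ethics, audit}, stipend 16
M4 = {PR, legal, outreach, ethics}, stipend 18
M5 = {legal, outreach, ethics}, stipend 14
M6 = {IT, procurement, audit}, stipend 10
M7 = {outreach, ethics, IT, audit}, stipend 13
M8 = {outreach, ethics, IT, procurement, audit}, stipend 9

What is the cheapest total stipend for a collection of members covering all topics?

25

M3, M8 cover every topic at stipend 16 + 9 = 25.
Any cover uses at least 2 members; among all covering selections none totals below 25.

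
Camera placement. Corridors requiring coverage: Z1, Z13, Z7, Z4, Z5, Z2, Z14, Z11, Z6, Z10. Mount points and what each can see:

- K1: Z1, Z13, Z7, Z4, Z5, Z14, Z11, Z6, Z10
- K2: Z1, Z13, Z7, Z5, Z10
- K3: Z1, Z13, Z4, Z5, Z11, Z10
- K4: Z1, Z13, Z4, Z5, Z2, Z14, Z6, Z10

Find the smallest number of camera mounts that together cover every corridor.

K1, K4 together cover {Z1, Z13, Z7, Z4, Z5, Z2, Z14, Z11, Z6, Z10} — every corridor.
No single camera mount contains all 10 corridors, so 2 is optimal.

2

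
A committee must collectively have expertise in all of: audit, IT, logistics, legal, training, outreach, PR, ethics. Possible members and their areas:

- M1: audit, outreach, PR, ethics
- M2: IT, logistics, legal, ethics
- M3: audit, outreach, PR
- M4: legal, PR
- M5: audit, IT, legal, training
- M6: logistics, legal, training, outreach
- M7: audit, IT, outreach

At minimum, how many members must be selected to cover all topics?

M1, M2, M5 together cover {audit, IT, logistics, legal, training, outreach, PR, ethics} — every topic.
No 2 of the 7 members cover everything (all 21 pairs fall short), so 3 is minimum.

3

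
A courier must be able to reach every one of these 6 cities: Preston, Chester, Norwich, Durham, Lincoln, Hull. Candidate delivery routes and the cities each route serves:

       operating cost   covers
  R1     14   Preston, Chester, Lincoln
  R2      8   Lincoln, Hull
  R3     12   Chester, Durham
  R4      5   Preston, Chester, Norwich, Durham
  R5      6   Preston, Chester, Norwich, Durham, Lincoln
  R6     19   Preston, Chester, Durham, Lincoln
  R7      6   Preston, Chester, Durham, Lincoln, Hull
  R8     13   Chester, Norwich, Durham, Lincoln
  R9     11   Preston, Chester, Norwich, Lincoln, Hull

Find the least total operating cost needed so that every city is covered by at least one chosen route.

11

R4, R7 cover every city at operating cost 5 + 6 = 11.
Any cover uses at least 2 routes; among all covering selections none totals below 11.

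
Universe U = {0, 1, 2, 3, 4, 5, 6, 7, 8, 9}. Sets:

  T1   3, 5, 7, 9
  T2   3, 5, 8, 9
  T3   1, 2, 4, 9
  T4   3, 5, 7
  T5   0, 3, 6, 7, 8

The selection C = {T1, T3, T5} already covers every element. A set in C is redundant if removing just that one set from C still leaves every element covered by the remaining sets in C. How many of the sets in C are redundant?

0

Drop T1: 5 uncovered — not redundant.
Drop T3: 1, 2, 4 uncovered — not redundant.
Drop T5: 0, 6, 8 uncovered — not redundant.
None of the sets in C is redundant.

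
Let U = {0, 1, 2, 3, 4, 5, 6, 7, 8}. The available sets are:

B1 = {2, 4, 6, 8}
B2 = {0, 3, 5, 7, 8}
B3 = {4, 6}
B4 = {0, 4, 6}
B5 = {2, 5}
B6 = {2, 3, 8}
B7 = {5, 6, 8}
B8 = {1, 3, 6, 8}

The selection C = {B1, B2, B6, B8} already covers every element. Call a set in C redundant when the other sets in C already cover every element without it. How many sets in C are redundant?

1

Drop B1: 4 uncovered — not redundant.
Drop B2: 0, 5, 7 uncovered — not redundant.
Drop B6: the rest still cover every element — redundant.
Drop B8: 1 uncovered — not redundant.
1 redundant: B6.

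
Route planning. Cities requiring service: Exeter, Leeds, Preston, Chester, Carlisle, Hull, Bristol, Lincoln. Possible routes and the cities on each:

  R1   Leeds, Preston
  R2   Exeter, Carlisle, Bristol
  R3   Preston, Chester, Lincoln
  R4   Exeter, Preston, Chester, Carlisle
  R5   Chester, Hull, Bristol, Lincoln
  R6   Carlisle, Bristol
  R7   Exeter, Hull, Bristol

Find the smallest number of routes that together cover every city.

3

R1, R2, R5 together cover {Exeter, Leeds, Preston, Chester, Carlisle, Hull, Bristol, Lincoln} — every city.
No 2 of the 7 routes cover everything (all 21 pairs fall short), so 3 is minimum.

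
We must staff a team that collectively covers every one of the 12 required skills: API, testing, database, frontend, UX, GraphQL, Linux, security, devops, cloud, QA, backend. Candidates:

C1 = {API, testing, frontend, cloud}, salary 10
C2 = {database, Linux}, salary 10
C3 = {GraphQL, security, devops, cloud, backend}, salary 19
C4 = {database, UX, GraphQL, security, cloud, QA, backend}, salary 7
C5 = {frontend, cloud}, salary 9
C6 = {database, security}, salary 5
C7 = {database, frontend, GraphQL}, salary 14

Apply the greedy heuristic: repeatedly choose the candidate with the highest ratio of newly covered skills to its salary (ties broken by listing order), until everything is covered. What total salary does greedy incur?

Pick 1: C4 adds 7 new (database, UX, GraphQL, security, cloud, QA, backend) at salary 7 (ratio 7/7).
Pick 2: C1 adds 3 new (API, testing, frontend) at salary 10 (ratio 3/10).
Pick 3: C2 adds 1 new (Linux) at salary 10 (ratio 1/10).
Pick 4: C3 adds 1 new (devops) at salary 19 (ratio 1/19).
Greedy total salary: 7 + 10 + 10 + 19 = 46.

46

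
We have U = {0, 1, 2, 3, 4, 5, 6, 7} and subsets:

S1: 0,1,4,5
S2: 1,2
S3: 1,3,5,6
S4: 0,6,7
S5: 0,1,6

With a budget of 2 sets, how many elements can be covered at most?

Choosing S1, S3 covers {0, 1, 3, 4, 5, 6} — 6 elements.
No choice of 2 sets does better; here 2, 7 are left uncovered.

6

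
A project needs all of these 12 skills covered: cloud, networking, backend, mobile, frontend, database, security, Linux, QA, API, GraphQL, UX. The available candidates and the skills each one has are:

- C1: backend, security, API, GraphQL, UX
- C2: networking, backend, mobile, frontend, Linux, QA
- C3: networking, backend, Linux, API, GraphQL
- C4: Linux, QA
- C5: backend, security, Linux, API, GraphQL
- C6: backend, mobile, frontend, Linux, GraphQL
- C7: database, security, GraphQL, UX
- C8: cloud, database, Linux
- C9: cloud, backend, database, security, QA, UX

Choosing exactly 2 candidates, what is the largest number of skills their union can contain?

Choosing C1, C2 covers {networking, backend, mobile, frontend, security, Linux, QA, API, GraphQL, UX} — 10 skills.
No choice of 2 candidates does better; here cloud, database are left uncovered.

10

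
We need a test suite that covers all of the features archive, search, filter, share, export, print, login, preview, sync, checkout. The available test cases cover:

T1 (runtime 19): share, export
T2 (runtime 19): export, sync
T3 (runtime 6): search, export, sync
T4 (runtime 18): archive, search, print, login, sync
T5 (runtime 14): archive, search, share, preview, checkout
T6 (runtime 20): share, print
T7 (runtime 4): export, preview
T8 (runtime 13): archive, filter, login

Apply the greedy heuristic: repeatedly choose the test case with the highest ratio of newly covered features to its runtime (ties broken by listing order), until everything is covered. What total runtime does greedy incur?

Pick 1: T3 adds 3 new (search, export, sync) at runtime 6 (ratio 3/6).
Pick 2: T5 adds 4 new (archive, share, preview, checkout) at runtime 14 (ratio 4/14).
Pick 3: T8 adds 2 new (filter, login) at runtime 13 (ratio 2/13).
Pick 4: T4 adds 1 new (print) at runtime 18 (ratio 1/18).
Greedy total runtime: 6 + 14 + 13 + 18 = 51. (The true optimum is 49, so greedy overshoots here.)

51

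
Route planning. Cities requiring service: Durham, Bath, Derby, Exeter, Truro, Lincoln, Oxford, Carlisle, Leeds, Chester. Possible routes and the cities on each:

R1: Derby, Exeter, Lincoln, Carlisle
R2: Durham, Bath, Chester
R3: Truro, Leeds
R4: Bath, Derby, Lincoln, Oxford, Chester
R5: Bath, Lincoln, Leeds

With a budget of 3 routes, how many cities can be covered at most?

Choosing R1, R2, R3 covers {Durham, Bath, Derby, Exeter, Truro, Lincoln, Carlisle, Leeds, Chester} — 9 cities.
No choice of 3 routes does better; here Oxford is left uncovered.

9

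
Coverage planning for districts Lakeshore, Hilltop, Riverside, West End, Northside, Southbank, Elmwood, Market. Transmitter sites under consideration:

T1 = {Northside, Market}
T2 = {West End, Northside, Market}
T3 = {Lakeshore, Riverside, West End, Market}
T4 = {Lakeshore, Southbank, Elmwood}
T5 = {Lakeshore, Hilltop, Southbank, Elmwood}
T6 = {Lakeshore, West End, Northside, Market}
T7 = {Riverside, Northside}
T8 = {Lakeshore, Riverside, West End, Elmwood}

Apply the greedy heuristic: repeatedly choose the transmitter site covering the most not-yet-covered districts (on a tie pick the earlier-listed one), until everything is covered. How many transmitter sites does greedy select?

Pick 1: T3 covers 4 new districts (Lakeshore, Riverside, West End, Market).
Pick 2: T5 covers 3 new districts (Hilltop, Southbank, Elmwood).
Pick 3: T1 covers 1 new districts (Northside).
Greedy uses 3 transmitter sites.

3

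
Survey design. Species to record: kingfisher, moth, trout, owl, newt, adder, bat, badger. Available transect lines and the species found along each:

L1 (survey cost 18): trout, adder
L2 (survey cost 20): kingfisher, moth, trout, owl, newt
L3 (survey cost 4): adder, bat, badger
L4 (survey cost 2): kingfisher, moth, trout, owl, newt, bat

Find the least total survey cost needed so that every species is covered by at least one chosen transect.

L3, L4 cover every species at survey cost 4 + 2 = 6.
Any cover uses at least 2 transects; among all covering selections none totals below 6.

6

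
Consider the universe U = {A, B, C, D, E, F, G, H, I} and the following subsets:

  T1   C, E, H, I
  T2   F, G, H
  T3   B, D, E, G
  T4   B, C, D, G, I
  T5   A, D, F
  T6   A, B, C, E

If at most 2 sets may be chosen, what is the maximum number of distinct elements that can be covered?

Choosing T1, T3 covers {B, C, D, E, G, H, I} — 7 elements.
No choice of 2 sets does better; here A, F are left uncovered.

7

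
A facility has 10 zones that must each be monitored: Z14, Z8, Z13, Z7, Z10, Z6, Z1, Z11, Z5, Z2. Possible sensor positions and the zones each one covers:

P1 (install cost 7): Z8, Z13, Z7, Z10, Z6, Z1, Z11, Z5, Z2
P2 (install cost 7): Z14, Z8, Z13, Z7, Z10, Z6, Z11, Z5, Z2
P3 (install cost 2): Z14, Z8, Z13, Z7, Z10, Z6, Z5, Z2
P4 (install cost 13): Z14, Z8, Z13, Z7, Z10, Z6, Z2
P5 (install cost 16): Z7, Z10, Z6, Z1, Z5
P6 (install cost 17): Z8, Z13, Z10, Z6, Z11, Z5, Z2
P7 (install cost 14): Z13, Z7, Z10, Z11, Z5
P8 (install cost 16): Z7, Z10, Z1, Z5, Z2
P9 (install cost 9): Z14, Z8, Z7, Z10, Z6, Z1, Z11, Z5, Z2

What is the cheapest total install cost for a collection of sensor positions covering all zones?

P1, P3 cover every zone at install cost 7 + 2 = 9.
Any cover uses at least 2 sensor positions; among all covering selections none totals below 9.

9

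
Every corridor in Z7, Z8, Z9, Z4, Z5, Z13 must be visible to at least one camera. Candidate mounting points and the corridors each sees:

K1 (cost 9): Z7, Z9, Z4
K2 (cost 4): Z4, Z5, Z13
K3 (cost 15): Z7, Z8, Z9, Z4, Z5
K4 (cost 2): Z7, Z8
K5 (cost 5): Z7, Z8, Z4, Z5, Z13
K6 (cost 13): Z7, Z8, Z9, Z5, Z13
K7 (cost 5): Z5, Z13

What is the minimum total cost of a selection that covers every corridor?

14

K1, K5 cover every corridor at cost 9 + 5 = 14.
Any cover uses at least 2 camera mounts; among all covering selections none totals below 14.
Greedy by coverage-per-cost would pick K4, K2, K1 for 15 — worse than the optimum 14.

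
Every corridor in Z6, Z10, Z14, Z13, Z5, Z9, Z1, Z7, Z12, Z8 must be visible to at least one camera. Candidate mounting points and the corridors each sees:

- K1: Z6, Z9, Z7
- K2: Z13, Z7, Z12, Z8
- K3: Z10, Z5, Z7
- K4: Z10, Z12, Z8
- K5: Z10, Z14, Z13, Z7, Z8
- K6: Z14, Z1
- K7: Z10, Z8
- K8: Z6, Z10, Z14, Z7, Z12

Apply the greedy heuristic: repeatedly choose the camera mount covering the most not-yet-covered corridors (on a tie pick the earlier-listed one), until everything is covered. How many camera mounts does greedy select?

5

Pick 1: K5 covers 5 new corridors (Z10, Z14, Z13, Z7, Z8).
Pick 2: K1 covers 2 new corridors (Z6, Z9).
Pick 3: K2 covers 1 new corridors (Z12).
Pick 4: K3 covers 1 new corridors (Z5).
Pick 5: K6 covers 1 new corridors (Z1).
Greedy uses 5 camera mounts. (The true minimum is 4.)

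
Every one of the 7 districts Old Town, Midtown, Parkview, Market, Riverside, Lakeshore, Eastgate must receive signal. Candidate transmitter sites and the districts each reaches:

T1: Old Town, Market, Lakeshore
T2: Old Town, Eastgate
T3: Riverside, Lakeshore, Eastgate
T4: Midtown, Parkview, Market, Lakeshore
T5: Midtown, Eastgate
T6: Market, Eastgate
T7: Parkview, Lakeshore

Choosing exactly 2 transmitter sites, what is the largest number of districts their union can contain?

6

Choosing T2, T4 covers {Old Town, Midtown, Parkview, Market, Lakeshore, Eastgate} — 6 districts.
No choice of 2 transmitter sites does better; here Riverside is left uncovered.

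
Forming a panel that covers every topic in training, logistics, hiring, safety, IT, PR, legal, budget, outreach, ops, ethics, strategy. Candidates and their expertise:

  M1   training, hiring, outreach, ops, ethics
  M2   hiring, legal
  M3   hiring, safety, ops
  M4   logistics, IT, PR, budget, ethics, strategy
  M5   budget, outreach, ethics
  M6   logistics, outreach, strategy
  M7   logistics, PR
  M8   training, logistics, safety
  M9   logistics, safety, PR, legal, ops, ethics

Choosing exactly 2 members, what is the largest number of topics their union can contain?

10

Choosing M1, M4 covers {training, logistics, hiring, IT, PR, budget, outreach, ops, ethics, strategy} — 10 topics.
No choice of 2 members does better; here safety, legal are left uncovered.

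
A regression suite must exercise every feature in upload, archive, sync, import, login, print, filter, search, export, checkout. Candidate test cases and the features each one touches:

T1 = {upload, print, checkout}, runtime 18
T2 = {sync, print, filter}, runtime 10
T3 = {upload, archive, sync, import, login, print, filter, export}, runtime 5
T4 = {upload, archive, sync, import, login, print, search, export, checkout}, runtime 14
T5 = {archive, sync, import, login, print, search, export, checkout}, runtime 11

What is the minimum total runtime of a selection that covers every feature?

16

T3, T5 cover every feature at runtime 5 + 11 = 16.
Any cover uses at least 2 test cases; among all covering selections none totals below 16.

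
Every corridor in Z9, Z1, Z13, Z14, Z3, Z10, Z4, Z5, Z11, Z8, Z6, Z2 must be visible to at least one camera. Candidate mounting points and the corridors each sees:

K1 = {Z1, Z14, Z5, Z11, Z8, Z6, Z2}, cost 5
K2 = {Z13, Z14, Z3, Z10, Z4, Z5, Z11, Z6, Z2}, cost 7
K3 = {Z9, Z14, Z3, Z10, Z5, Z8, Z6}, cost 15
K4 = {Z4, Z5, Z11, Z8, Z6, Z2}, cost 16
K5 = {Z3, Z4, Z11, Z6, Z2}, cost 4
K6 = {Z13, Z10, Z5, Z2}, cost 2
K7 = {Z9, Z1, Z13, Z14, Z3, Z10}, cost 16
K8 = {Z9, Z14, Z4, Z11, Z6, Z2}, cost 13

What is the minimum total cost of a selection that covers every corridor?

K1, K5, K6, K8 cover every corridor at cost 5 + 4 + 2 + 13 = 24.
Any cover uses at least 2 camera mounts; among all covering selections none totals below 24.

24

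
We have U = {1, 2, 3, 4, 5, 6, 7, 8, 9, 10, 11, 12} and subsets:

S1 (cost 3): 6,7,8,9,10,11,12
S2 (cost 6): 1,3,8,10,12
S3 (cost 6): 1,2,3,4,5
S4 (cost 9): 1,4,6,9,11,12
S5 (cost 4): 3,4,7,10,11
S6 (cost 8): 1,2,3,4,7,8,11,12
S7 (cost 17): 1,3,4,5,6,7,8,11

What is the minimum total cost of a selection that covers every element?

9

S1, S3 cover every element at cost 3 + 6 = 9.
Any cover uses at least 2 sets; among all covering selections none totals below 9.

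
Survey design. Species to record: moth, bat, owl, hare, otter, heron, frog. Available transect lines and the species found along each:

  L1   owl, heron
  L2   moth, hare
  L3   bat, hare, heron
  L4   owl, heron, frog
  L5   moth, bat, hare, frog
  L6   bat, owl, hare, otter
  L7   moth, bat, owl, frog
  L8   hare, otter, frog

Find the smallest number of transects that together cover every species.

L1, L5, L6 together cover {moth, bat, owl, hare, otter, heron, frog} — every species.
No 2 of the 8 transects cover everything (all 28 pairs fall short), so 3 is minimum.

3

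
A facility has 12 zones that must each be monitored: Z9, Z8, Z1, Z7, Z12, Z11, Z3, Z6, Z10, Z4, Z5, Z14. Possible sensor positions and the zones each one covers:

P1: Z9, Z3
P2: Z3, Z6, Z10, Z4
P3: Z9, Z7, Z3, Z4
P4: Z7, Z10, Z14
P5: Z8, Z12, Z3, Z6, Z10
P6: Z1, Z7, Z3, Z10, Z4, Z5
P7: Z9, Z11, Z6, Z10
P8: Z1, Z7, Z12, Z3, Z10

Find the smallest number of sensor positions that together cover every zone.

4

P4, P5, P6, P7 together cover {Z9, Z8, Z1, Z7, Z12, Z11, Z3, Z6, Z10, Z4, Z5, Z14} — every zone.
No 3 of the 8 sensor positions cover everything (all 56 triples fall short), so 4 is minimum.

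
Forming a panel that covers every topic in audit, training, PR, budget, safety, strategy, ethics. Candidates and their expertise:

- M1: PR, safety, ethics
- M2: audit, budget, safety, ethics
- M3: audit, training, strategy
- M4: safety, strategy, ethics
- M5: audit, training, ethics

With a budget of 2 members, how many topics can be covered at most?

Choosing M1, M3 covers {audit, training, PR, safety, strategy, ethics} — 6 topics.
No choice of 2 members does better; here budget is left uncovered.

6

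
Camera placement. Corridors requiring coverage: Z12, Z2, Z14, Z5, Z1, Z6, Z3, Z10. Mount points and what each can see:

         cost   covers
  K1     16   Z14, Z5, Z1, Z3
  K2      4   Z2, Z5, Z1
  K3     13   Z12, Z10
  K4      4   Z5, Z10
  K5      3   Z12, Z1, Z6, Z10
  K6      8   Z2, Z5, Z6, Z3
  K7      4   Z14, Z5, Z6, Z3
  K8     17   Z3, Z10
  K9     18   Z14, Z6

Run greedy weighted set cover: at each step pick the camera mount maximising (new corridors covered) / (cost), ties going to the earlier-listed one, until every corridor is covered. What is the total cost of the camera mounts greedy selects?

11

Pick 1: K5 adds 4 new (Z12, Z1, Z6, Z10) at cost 3 (ratio 4/3).
Pick 2: K7 adds 3 new (Z14, Z5, Z3) at cost 4 (ratio 3/4).
Pick 3: K2 adds 1 new (Z2) at cost 4 (ratio 1/4).
Greedy total cost: 3 + 4 + 4 = 11.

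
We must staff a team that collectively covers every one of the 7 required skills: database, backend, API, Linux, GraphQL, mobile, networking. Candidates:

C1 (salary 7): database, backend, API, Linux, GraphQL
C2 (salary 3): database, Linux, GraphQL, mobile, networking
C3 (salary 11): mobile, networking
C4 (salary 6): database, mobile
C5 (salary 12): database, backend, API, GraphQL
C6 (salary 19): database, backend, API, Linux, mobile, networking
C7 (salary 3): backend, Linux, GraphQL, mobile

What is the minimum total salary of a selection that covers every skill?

10

C1, C2 cover every skill at salary 7 + 3 = 10.
Any cover uses at least 2 candidates; among all covering selections none totals below 10.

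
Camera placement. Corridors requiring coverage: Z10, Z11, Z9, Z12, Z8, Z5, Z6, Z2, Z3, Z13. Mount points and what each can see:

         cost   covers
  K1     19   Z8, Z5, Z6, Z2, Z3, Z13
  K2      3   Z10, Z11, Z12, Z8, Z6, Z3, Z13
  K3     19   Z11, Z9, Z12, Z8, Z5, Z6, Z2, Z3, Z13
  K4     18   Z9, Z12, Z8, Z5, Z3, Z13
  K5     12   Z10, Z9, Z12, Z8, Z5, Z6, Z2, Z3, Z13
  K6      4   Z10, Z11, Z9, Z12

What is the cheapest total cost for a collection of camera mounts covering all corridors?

K2, K5 cover every corridor at cost 3 + 12 = 15.
Any cover uses at least 2 camera mounts; among all covering selections none totals below 15.

15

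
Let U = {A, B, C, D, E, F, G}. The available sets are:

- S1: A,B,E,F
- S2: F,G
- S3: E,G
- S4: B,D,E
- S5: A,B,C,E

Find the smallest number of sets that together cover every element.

S2, S4, S5 together cover {A, B, C, D, E, F, G} — every element.
No 2 of the 5 sets cover everything (all 10 pairs fall short), so 3 is minimum.

3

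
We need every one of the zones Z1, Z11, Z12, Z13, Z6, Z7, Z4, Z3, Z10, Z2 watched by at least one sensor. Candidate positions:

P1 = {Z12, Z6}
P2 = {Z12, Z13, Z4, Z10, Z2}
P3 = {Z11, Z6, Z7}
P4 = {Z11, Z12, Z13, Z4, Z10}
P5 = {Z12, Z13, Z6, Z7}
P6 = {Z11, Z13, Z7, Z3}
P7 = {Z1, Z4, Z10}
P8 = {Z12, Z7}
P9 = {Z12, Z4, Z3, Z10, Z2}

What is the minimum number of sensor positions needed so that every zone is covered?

P1, P2, P6, P7 together cover {Z1, Z11, Z12, Z13, Z6, Z7, Z4, Z3, Z10, Z2} — every zone.
No 3 of the 9 sensor positions cover everything (all 84 triples fall short), so 4 is minimum.

4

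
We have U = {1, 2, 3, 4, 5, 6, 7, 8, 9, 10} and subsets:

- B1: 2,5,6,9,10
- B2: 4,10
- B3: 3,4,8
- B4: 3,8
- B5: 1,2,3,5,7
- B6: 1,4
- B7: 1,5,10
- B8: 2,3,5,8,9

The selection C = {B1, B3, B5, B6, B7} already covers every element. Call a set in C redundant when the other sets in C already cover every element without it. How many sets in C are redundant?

2

Drop B1: 6, 9 uncovered — not redundant.
Drop B3: 8 uncovered — not redundant.
Drop B5: 7 uncovered — not redundant.
Drop B6: the rest still cover every element — redundant.
Drop B7: the rest still cover every element — redundant.
2 redundant: B6, B7.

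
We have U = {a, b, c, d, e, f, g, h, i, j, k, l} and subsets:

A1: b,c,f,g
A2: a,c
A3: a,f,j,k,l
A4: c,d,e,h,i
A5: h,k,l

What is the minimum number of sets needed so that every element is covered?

A1, A3, A4 together cover {a, b, c, d, e, f, g, h, i, j, k, l} — every element.
No 2 of the 5 sets cover everything (all 10 pairs fall short), so 3 is minimum.

3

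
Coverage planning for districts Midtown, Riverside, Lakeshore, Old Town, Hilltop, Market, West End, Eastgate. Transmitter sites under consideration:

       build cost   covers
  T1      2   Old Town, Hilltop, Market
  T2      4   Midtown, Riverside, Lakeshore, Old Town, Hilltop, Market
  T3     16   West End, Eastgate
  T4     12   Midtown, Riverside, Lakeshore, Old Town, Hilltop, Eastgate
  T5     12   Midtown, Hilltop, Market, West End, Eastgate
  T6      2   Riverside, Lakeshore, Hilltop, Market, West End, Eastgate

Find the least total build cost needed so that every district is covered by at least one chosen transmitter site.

6

T2, T6 cover every district at build cost 4 + 2 = 6.
Any cover uses at least 2 transmitter sites; among all covering selections none totals below 6.
Greedy by coverage-per-build cost would pick T6, T1, T2 for 8 — worse than the optimum 6.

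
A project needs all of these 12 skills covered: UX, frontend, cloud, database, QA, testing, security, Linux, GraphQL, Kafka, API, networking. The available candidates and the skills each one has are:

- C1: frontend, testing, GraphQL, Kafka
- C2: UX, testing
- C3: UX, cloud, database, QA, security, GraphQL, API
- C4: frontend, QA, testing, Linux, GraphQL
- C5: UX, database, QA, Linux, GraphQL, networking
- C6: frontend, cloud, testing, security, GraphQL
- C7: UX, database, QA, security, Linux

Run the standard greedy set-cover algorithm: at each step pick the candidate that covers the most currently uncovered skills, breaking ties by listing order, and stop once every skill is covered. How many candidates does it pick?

3

Pick 1: C3 covers 7 new skills (UX, cloud, database, QA, security, GraphQL, API).
Pick 2: C1 covers 3 new skills (frontend, testing, Kafka).
Pick 3: C5 covers 2 new skills (Linux, networking).
Greedy uses 3 candidates.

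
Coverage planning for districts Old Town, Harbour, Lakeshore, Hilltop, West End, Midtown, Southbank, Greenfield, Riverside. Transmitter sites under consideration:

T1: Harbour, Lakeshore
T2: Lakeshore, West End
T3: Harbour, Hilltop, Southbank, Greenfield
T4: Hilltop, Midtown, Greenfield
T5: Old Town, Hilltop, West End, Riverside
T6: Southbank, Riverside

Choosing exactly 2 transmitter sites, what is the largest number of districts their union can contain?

7

Choosing T3, T5 covers {Old Town, Harbour, Hilltop, West End, Southbank, Greenfield, Riverside} — 7 districts.
No choice of 2 transmitter sites does better; here Lakeshore, Midtown are left uncovered.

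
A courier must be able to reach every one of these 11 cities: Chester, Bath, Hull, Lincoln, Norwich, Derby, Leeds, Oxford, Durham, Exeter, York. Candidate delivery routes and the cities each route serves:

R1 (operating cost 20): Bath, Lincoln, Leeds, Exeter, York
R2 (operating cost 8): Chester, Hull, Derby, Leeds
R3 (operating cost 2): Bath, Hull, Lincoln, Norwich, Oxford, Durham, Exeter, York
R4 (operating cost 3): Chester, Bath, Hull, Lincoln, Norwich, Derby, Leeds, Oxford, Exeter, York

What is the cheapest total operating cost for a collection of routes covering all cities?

5

R3, R4 cover every city at operating cost 2 + 3 = 5.
Any cover uses at least 2 routes; among all covering selections none totals below 5.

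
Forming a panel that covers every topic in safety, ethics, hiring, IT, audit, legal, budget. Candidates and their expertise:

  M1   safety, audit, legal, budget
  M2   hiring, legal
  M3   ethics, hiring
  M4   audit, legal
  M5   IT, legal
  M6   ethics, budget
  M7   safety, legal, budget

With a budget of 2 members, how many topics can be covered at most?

6

Choosing M1, M3 covers {safety, ethics, hiring, audit, legal, budget} — 6 topics.
No choice of 2 members does better; here IT is left uncovered.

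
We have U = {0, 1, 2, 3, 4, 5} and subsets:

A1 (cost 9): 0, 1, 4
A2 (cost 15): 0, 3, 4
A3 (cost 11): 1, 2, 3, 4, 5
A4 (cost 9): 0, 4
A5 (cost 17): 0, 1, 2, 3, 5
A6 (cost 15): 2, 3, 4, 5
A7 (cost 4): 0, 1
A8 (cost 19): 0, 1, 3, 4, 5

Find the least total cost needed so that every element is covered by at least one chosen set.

15

A3, A7 cover every element at cost 11 + 4 = 15.
Any cover uses at least 2 sets; among all covering selections none totals below 15.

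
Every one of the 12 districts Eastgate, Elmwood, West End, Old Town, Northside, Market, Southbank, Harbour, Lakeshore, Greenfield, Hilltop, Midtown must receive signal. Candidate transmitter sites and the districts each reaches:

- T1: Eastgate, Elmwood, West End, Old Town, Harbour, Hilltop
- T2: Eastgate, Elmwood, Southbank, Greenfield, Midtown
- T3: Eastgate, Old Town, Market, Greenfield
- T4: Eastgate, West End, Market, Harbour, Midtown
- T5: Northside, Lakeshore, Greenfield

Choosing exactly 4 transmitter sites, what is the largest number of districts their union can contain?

Choosing T1, T2, T3, T5 covers {Eastgate, Elmwood, West End, Old Town, Northside, Market, Southbank, Harbour, Lakeshore, Greenfield, Hilltop, Midtown} — 12 districts.
That is all 12 districts.

12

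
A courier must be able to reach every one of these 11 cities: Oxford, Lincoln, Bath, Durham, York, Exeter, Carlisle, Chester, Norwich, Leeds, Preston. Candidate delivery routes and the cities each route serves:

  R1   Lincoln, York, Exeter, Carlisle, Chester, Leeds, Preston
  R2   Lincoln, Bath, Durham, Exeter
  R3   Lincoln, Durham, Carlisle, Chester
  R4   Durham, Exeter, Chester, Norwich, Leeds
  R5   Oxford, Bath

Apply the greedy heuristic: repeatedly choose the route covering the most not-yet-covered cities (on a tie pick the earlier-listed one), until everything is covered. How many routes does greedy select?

4

Pick 1: R1 covers 7 new cities (Lincoln, York, Exeter, Carlisle, Chester, Leeds, Preston).
Pick 2: R2 covers 2 new cities (Bath, Durham).
Pick 3: R4 covers 1 new cities (Norwich).
Pick 4: R5 covers 1 new cities (Oxford).
Greedy uses 4 routes. (The true minimum is 3.)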